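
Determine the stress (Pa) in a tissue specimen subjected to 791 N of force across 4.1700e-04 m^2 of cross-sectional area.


stress = F / A
stress = 791 / 4.1700e-04
stress = 1.8969e+06


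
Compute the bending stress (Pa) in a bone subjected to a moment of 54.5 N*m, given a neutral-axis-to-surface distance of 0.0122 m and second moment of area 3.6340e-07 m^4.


sigma = M * c / I
sigma = 54.5 * 0.0122 / 3.6340e-07
M * c = 0.6649
sigma = 1.8297e+06


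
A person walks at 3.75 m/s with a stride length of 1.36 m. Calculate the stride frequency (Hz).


f = v / stride_length
f = 3.75 / 1.36
f = 2.7574


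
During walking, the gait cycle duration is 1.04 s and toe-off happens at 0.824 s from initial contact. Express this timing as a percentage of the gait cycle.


pct = (event_time / cycle_time) * 100
pct = (0.824 / 1.04) * 100
ratio = 0.7923
pct = 79.2308


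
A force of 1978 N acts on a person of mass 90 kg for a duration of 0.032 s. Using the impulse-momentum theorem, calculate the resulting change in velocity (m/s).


J = F * dt = 1978 * 0.032 = 63.2960 N*s
delta_v = J / m
delta_v = 63.2960 / 90
delta_v = 0.7033


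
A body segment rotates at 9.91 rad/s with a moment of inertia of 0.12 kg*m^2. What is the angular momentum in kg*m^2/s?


L = I * omega
L = 0.12 * 9.91
L = 1.1892


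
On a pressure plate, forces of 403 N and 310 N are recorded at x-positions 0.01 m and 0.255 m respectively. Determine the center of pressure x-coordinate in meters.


COP_x = (F1*x1 + F2*x2) / (F1 + F2)
COP_x = (403*0.01 + 310*0.255) / (403 + 310)
Numerator = 83.0800
Denominator = 713
COP_x = 0.1165


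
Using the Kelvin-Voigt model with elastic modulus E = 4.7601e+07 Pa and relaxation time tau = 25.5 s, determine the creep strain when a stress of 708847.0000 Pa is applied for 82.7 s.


epsilon(t) = (sigma/E) * (1 - exp(-t/tau))
sigma/E = 708847.0000 / 4.7601e+07 = 0.0149
exp(-t/tau) = exp(-82.7 / 25.5) = 0.0390
epsilon = 0.0149 * (1 - 0.0390)
epsilon = 0.0143


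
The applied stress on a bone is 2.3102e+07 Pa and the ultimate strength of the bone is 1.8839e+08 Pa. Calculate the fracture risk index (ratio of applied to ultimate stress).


FRI = applied / ultimate
FRI = 2.3102e+07 / 1.8839e+08
FRI = 0.1226


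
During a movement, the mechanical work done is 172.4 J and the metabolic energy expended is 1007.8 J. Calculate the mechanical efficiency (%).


eta = (W_mech / E_meta) * 100
eta = (172.4 / 1007.8) * 100
ratio = 0.1711
eta = 17.1066


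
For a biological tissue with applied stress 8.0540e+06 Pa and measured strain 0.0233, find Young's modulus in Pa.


E = stress / strain
E = 8.0540e+06 / 0.0233
E = 3.4567e+08


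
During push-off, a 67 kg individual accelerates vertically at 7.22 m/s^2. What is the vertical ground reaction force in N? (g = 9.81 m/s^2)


GRF = m * (g + a)
GRF = 67 * (9.81 + 7.22)
GRF = 67 * 17.0300
GRF = 1141.0100


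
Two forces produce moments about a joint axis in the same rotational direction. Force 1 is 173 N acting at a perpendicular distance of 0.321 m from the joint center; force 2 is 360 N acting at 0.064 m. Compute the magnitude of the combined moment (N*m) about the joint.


M = F1 * d1 + F2 * d2
M = 173 * 0.321 + 360 * 0.064
M = 55.5330 + 23.0400
M = 78.5730


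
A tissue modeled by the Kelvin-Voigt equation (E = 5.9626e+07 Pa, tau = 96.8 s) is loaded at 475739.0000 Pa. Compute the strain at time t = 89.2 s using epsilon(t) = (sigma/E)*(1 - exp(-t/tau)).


epsilon(t) = (sigma/E) * (1 - exp(-t/tau))
sigma/E = 475739.0000 / 5.9626e+07 = 0.0080
exp(-t/tau) = exp(-89.2 / 96.8) = 0.3979
epsilon = 0.0080 * (1 - 0.3979)
epsilon = 0.0048


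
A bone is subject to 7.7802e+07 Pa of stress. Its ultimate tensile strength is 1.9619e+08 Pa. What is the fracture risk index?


FRI = applied / ultimate
FRI = 7.7802e+07 / 1.9619e+08
FRI = 0.3966


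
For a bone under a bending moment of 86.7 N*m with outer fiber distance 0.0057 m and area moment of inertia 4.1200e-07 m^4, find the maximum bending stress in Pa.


sigma = M * c / I
sigma = 86.7 * 0.0057 / 4.1200e-07
M * c = 0.4942
sigma = 1.1995e+06


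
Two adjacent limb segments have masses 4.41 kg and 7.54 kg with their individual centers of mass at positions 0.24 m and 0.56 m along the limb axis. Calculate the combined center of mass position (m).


COM = (m1*x1 + m2*x2) / (m1 + m2)
COM = (4.41*0.24 + 7.54*0.56) / (4.41 + 7.54)
Numerator = 5.2808
Denominator = 11.9500
COM = 0.4419


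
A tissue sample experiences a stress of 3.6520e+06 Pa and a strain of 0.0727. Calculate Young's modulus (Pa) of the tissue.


E = stress / strain
E = 3.6520e+06 / 0.0727
E = 5.0234e+07


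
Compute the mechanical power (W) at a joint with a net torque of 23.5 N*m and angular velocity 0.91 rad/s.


P = M * omega
P = 23.5 * 0.91
P = 21.3850


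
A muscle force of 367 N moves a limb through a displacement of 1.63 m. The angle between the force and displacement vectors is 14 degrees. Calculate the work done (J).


W = F * d * cos(theta)
theta = 14 deg = 0.2443 rad
cos(theta) = 0.9703
W = 367 * 1.63 * 0.9703
W = 580.4406


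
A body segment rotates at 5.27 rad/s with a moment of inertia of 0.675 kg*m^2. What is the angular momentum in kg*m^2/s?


L = I * omega
L = 0.675 * 5.27
L = 3.5572


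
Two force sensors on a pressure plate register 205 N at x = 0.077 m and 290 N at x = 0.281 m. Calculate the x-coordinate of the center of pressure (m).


COP_x = (F1*x1 + F2*x2) / (F1 + F2)
COP_x = (205*0.077 + 290*0.281) / (205 + 290)
Numerator = 97.2750
Denominator = 495
COP_x = 0.1965


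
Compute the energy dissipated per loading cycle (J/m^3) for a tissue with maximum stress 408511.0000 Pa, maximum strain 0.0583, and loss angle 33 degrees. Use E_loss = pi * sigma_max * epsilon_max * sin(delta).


E_loss = pi * sigma_max * epsilon_max * sin(delta)
delta = 33 deg = 0.5760 rad
sin(delta) = 0.5446
E_loss = pi * 408511.0000 * 0.0583 * 0.5446
E_loss = 40750.3129


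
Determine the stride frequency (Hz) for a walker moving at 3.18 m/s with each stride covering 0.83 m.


f = v / stride_length
f = 3.18 / 0.83
f = 3.8313


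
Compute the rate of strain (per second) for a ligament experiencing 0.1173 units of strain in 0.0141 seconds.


strain_rate = delta_strain / delta_t
strain_rate = 0.1173 / 0.0141
strain_rate = 8.3191


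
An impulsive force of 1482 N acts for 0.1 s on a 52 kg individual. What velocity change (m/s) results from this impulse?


J = F * dt = 1482 * 0.1 = 148.2000 N*s
delta_v = J / m
delta_v = 148.2000 / 52
delta_v = 2.8500


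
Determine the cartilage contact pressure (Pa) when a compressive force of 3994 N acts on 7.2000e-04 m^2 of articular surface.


P = F / A
P = 3994 / 7.2000e-04
P = 5.5472e+06


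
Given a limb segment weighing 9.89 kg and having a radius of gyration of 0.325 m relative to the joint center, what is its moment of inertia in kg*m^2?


I = m * k^2
I = 9.89 * 0.325^2
k^2 = 0.1056
I = 1.0446


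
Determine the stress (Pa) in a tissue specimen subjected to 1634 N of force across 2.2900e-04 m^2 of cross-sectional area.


stress = F / A
stress = 1634 / 2.2900e-04
stress = 7.1354e+06


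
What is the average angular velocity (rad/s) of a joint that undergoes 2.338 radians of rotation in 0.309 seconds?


omega = delta_theta / delta_t
omega = 2.338 / 0.309
omega = 7.5663


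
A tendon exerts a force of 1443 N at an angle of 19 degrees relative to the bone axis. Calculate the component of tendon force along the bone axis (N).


F_eff = F_tendon * cos(theta)
theta = 19 deg = 0.3316 rad
cos(theta) = 0.9455
F_eff = 1443 * 0.9455
F_eff = 1364.3833


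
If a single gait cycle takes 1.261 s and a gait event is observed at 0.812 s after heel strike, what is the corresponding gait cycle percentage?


pct = (event_time / cycle_time) * 100
pct = (0.812 / 1.261) * 100
ratio = 0.6439
pct = 64.3933


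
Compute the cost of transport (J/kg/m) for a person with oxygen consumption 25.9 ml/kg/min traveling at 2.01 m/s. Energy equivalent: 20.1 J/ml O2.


Power per kg = VO2 * 20.1 / 60
Power per kg = 25.9 * 20.1 / 60 = 8.6765 W/kg
Cost = power_per_kg / speed
Cost = 8.6765 / 2.01
Cost = 4.3167


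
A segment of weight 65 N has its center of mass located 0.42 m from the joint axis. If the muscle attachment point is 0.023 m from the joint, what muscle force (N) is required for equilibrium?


F_muscle = W * d_load / d_muscle
F_muscle = 65 * 0.42 / 0.023
Numerator = 27.3000
F_muscle = 1186.9565


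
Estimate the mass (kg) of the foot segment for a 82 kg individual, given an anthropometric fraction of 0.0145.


m_segment = body_mass * fraction
m_segment = 82 * 0.0145
m_segment = 1.1890


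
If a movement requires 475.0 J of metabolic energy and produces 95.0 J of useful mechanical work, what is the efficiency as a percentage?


eta = (W_mech / E_meta) * 100
eta = (95.0 / 475.0) * 100
ratio = 0.2000
eta = 20.0000


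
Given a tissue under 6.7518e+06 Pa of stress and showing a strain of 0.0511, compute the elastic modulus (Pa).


E = stress / strain
E = 6.7518e+06 / 0.0511
E = 1.3213e+08


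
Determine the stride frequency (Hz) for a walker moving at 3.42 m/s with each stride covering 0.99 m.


f = v / stride_length
f = 3.42 / 0.99
f = 3.4545


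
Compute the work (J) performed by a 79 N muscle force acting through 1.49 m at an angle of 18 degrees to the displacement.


W = F * d * cos(theta)
theta = 18 deg = 0.3142 rad
cos(theta) = 0.9511
W = 79 * 1.49 * 0.9511
W = 111.9489


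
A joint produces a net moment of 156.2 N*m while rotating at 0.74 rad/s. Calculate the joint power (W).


P = M * omega
P = 156.2 * 0.74
P = 115.5880


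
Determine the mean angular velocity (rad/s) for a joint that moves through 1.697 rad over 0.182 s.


omega = delta_theta / delta_t
omega = 1.697 / 0.182
omega = 9.3242


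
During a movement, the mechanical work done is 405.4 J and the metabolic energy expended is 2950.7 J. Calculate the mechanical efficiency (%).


eta = (W_mech / E_meta) * 100
eta = (405.4 / 2950.7) * 100
ratio = 0.1374
eta = 13.7391


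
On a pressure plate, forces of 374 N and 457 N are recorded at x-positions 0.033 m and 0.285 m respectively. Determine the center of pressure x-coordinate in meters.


COP_x = (F1*x1 + F2*x2) / (F1 + F2)
COP_x = (374*0.033 + 457*0.285) / (374 + 457)
Numerator = 142.5870
Denominator = 831
COP_x = 0.1716


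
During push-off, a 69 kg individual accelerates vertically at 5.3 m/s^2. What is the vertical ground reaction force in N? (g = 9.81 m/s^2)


GRF = m * (g + a)
GRF = 69 * (9.81 + 5.3)
GRF = 69 * 15.1100
GRF = 1042.5900


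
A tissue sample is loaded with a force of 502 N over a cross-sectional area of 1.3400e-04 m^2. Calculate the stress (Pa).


stress = F / A
stress = 502 / 1.3400e-04
stress = 3.7463e+06


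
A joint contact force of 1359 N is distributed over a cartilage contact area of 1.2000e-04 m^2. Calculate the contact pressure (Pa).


P = F / A
P = 1359 / 1.2000e-04
P = 1.1325e+07


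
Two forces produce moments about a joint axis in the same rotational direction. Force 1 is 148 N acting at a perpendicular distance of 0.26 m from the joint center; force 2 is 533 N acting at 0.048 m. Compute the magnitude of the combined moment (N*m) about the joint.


M = F1 * d1 + F2 * d2
M = 148 * 0.26 + 533 * 0.048
M = 38.4800 + 25.5840
M = 64.0640


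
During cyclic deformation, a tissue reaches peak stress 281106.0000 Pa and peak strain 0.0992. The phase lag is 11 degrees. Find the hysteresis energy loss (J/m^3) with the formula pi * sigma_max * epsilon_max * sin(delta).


E_loss = pi * sigma_max * epsilon_max * sin(delta)
delta = 11 deg = 0.1920 rad
sin(delta) = 0.1908
E_loss = pi * 281106.0000 * 0.0992 * 0.1908
E_loss = 16715.9285


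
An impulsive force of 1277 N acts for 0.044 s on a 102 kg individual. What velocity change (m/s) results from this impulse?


J = F * dt = 1277 * 0.044 = 56.1880 N*s
delta_v = J / m
delta_v = 56.1880 / 102
delta_v = 0.5509


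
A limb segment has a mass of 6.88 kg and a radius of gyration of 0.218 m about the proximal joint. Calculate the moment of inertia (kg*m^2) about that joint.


I = m * k^2
I = 6.88 * 0.218^2
k^2 = 0.0475
I = 0.3270


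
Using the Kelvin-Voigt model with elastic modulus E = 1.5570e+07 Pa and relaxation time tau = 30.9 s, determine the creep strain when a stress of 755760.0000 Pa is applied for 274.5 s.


epsilon(t) = (sigma/E) * (1 - exp(-t/tau))
sigma/E = 755760.0000 / 1.5570e+07 = 0.0485
exp(-t/tau) = exp(-274.5 / 30.9) = 1.3866e-04
epsilon = 0.0485 * (1 - 1.3866e-04)
epsilon = 0.0485


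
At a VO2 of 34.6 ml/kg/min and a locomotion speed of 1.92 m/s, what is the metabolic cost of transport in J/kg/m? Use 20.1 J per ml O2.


Power per kg = VO2 * 20.1 / 60
Power per kg = 34.6 * 20.1 / 60 = 11.5910 W/kg
Cost = power_per_kg / speed
Cost = 11.5910 / 1.92
Cost = 6.0370


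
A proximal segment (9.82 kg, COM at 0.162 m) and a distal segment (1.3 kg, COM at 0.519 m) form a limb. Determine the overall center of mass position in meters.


COM = (m1*x1 + m2*x2) / (m1 + m2)
COM = (9.82*0.162 + 1.3*0.519) / (9.82 + 1.3)
Numerator = 2.2655
Denominator = 11.1200
COM = 0.2037


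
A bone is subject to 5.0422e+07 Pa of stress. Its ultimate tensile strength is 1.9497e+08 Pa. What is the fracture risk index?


FRI = applied / ultimate
FRI = 5.0422e+07 / 1.9497e+08
FRI = 0.2586


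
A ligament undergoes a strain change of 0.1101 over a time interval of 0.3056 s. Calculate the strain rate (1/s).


strain_rate = delta_strain / delta_t
strain_rate = 0.1101 / 0.3056
strain_rate = 0.3603


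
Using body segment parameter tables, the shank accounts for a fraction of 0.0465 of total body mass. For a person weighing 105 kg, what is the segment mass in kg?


m_segment = body_mass * fraction
m_segment = 105 * 0.0465
m_segment = 4.8825


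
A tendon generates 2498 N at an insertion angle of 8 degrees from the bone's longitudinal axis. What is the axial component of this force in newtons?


F_eff = F_tendon * cos(theta)
theta = 8 deg = 0.1396 rad
cos(theta) = 0.9903
F_eff = 2498 * 0.9903
F_eff = 2473.6896


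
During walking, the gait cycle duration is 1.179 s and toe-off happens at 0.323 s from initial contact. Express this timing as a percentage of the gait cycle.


pct = (event_time / cycle_time) * 100
pct = (0.323 / 1.179) * 100
ratio = 0.2740
pct = 27.3961


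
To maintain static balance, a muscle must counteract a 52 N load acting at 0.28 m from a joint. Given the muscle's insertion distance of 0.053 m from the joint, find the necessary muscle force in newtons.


F_muscle = W * d_load / d_muscle
F_muscle = 52 * 0.28 / 0.053
Numerator = 14.5600
F_muscle = 274.7170


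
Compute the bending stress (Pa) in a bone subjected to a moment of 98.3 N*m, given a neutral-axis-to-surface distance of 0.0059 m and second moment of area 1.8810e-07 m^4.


sigma = M * c / I
sigma = 98.3 * 0.0059 / 1.8810e-07
M * c = 0.5800
sigma = 3.0833e+06


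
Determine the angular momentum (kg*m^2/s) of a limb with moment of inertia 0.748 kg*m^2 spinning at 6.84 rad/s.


L = I * omega
L = 0.748 * 6.84
L = 5.1163


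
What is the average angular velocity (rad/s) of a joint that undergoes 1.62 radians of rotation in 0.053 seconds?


omega = delta_theta / delta_t
omega = 1.62 / 0.053
omega = 30.5660


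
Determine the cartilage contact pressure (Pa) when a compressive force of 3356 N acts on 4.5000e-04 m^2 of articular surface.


P = F / A
P = 3356 / 4.5000e-04
P = 7.4578e+06


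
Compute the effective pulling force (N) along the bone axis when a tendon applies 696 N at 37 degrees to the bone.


F_eff = F_tendon * cos(theta)
theta = 37 deg = 0.6458 rad
cos(theta) = 0.7986
F_eff = 696 * 0.7986
F_eff = 555.8503


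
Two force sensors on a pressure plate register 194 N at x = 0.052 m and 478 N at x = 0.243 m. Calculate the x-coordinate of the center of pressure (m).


COP_x = (F1*x1 + F2*x2) / (F1 + F2)
COP_x = (194*0.052 + 478*0.243) / (194 + 478)
Numerator = 126.2420
Denominator = 672
COP_x = 0.1879


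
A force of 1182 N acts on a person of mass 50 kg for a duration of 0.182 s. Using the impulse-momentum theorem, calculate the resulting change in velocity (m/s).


J = F * dt = 1182 * 0.182 = 215.1240 N*s
delta_v = J / m
delta_v = 215.1240 / 50
delta_v = 4.3025


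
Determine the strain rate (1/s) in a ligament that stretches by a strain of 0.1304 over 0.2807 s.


strain_rate = delta_strain / delta_t
strain_rate = 0.1304 / 0.2807
strain_rate = 0.4646


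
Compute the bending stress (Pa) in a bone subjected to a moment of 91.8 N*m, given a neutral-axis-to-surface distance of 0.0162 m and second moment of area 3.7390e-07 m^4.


sigma = M * c / I
sigma = 91.8 * 0.0162 / 3.7390e-07
M * c = 1.4872
sigma = 3.9774e+06


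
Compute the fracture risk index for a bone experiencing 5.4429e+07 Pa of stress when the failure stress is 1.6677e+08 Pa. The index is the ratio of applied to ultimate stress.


FRI = applied / ultimate
FRI = 5.4429e+07 / 1.6677e+08
FRI = 0.3264


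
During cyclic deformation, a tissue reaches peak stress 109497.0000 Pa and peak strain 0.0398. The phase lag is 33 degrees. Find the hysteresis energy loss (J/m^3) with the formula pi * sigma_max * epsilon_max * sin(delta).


E_loss = pi * sigma_max * epsilon_max * sin(delta)
delta = 33 deg = 0.5760 rad
sin(delta) = 0.5446
E_loss = pi * 109497.0000 * 0.0398 * 0.5446
E_loss = 7456.6529


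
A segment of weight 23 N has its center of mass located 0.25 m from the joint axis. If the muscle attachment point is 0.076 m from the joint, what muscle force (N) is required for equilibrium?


F_muscle = W * d_load / d_muscle
F_muscle = 23 * 0.25 / 0.076
Numerator = 5.7500
F_muscle = 75.6579


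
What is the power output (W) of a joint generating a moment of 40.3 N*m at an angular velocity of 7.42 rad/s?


P = M * omega
P = 40.3 * 7.42
P = 299.0260


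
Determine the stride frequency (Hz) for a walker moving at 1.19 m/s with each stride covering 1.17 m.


f = v / stride_length
f = 1.19 / 1.17
f = 1.0171


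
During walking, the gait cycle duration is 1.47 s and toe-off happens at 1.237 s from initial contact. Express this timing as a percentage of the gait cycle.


pct = (event_time / cycle_time) * 100
pct = (1.237 / 1.47) * 100
ratio = 0.8415
pct = 84.1497


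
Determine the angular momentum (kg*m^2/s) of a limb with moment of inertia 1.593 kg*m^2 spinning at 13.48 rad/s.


L = I * omega
L = 1.593 * 13.48
L = 21.4736


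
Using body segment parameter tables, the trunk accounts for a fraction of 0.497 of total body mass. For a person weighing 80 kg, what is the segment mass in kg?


m_segment = body_mass * fraction
m_segment = 80 * 0.497
m_segment = 39.7600


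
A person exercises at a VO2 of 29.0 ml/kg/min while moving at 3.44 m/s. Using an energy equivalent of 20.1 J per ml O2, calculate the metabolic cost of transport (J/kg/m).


Power per kg = VO2 * 20.1 / 60
Power per kg = 29.0 * 20.1 / 60 = 9.7150 W/kg
Cost = power_per_kg / speed
Cost = 9.7150 / 3.44
Cost = 2.8241


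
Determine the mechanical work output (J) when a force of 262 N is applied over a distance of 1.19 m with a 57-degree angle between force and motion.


W = F * d * cos(theta)
theta = 57 deg = 0.9948 rad
cos(theta) = 0.5446
W = 262 * 1.19 * 0.5446
W = 169.8076


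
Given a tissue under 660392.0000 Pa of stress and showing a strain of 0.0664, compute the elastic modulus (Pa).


E = stress / strain
E = 660392.0000 / 0.0664
E = 9.9457e+06


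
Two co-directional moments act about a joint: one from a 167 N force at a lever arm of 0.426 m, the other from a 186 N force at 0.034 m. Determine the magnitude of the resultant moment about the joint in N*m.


M = F1 * d1 + F2 * d2
M = 167 * 0.426 + 186 * 0.034
M = 71.1420 + 6.3240
M = 77.4660


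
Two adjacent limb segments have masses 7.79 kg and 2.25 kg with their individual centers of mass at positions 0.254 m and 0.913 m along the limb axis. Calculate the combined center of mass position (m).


COM = (m1*x1 + m2*x2) / (m1 + m2)
COM = (7.79*0.254 + 2.25*0.913) / (7.79 + 2.25)
Numerator = 4.0329
Denominator = 10.0400
COM = 0.4017


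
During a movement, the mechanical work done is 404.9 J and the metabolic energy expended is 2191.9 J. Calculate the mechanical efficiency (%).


eta = (W_mech / E_meta) * 100
eta = (404.9 / 2191.9) * 100
ratio = 0.1847
eta = 18.4726


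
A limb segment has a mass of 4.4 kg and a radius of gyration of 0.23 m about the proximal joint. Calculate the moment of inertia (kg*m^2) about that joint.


I = m * k^2
I = 4.4 * 0.23^2
k^2 = 0.0529
I = 0.2328


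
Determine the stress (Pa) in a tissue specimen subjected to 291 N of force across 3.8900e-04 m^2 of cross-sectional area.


stress = F / A
stress = 291 / 3.8900e-04
stress = 748071.9794


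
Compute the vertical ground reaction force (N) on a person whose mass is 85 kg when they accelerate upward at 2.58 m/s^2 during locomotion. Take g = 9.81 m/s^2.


GRF = m * (g + a)
GRF = 85 * (9.81 + 2.58)
GRF = 85 * 12.3900
GRF = 1053.1500


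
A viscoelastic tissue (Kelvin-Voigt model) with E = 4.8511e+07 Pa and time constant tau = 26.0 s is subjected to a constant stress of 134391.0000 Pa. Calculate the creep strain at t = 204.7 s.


epsilon(t) = (sigma/E) * (1 - exp(-t/tau))
sigma/E = 134391.0000 / 4.8511e+07 = 0.0028
exp(-t/tau) = exp(-204.7 / 26.0) = 3.8086e-04
epsilon = 0.0028 * (1 - 3.8086e-04)
epsilon = 0.0028


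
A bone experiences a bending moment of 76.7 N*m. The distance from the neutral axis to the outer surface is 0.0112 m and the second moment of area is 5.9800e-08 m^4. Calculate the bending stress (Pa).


sigma = M * c / I
sigma = 76.7 * 0.0112 / 5.9800e-08
M * c = 0.8590
sigma = 1.4365e+07


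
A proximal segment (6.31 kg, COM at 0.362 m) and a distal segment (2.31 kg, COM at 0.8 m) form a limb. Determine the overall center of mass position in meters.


COM = (m1*x1 + m2*x2) / (m1 + m2)
COM = (6.31*0.362 + 2.31*0.8) / (6.31 + 2.31)
Numerator = 4.1322
Denominator = 8.6200
COM = 0.4794


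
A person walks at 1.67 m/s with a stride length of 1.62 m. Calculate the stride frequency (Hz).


f = v / stride_length
f = 1.67 / 1.62
f = 1.0309


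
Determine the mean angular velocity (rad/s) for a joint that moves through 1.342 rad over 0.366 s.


omega = delta_theta / delta_t
omega = 1.342 / 0.366
omega = 3.6667


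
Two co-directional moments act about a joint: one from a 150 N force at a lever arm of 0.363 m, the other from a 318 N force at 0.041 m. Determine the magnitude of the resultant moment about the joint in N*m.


M = F1 * d1 + F2 * d2
M = 150 * 0.363 + 318 * 0.041
M = 54.4500 + 13.0380
M = 67.4880


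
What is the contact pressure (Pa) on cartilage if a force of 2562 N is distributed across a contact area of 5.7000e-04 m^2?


P = F / A
P = 2562 / 5.7000e-04
P = 4.4947e+06


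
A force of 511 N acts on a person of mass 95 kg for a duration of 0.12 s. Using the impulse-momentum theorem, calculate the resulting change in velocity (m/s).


J = F * dt = 511 * 0.12 = 61.3200 N*s
delta_v = J / m
delta_v = 61.3200 / 95
delta_v = 0.6455


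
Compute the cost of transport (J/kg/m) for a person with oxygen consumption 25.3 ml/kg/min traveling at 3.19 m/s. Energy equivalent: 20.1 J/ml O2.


Power per kg = VO2 * 20.1 / 60
Power per kg = 25.3 * 20.1 / 60 = 8.4755 W/kg
Cost = power_per_kg / speed
Cost = 8.4755 / 3.19
Cost = 2.6569


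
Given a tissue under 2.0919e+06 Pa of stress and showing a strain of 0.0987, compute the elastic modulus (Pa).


E = stress / strain
E = 2.0919e+06 / 0.0987
E = 2.1195e+07


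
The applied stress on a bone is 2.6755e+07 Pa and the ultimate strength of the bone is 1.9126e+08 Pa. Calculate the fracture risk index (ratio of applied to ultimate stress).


FRI = applied / ultimate
FRI = 2.6755e+07 / 1.9126e+08
FRI = 0.1399


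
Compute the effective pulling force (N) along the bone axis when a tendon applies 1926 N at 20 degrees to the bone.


F_eff = F_tendon * cos(theta)
theta = 20 deg = 0.3491 rad
cos(theta) = 0.9397
F_eff = 1926 * 0.9397
F_eff = 1809.8480


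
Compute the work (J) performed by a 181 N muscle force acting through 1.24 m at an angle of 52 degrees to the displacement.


W = F * d * cos(theta)
theta = 52 deg = 0.9076 rad
cos(theta) = 0.6157
W = 181 * 1.24 * 0.6157
W = 138.1791


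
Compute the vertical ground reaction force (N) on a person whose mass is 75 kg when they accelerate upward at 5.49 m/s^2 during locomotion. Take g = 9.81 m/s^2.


GRF = m * (g + a)
GRF = 75 * (9.81 + 5.49)
GRF = 75 * 15.3000
GRF = 1147.5000


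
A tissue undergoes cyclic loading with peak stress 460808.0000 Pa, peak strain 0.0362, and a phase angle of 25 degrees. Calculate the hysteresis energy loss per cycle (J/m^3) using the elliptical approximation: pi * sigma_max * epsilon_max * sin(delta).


E_loss = pi * sigma_max * epsilon_max * sin(delta)
delta = 25 deg = 0.4363 rad
sin(delta) = 0.4226
E_loss = pi * 460808.0000 * 0.0362 * 0.4226
E_loss = 22147.6021


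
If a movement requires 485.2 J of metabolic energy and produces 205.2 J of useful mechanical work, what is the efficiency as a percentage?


eta = (W_mech / E_meta) * 100
eta = (205.2 / 485.2) * 100
ratio = 0.4229
eta = 42.2918


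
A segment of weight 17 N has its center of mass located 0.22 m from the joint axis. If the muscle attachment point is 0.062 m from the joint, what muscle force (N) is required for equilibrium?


F_muscle = W * d_load / d_muscle
F_muscle = 17 * 0.22 / 0.062
Numerator = 3.7400
F_muscle = 60.3226


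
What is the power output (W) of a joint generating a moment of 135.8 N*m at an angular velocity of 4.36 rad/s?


P = M * omega
P = 135.8 * 4.36
P = 592.0880


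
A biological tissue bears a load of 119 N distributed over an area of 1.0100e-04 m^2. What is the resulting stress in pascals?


stress = F / A
stress = 119 / 1.0100e-04
stress = 1.1782e+06


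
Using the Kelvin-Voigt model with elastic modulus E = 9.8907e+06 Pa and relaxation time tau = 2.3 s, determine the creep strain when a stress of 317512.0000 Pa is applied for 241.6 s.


epsilon(t) = (sigma/E) * (1 - exp(-t/tau))
sigma/E = 317512.0000 / 9.8907e+06 = 0.0321
exp(-t/tau) = exp(-241.6 / 2.3) = 2.3999e-46
epsilon = 0.0321 * (1 - 2.3999e-46)
epsilon = 0.0321


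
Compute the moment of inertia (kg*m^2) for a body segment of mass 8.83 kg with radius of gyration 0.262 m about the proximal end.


I = m * k^2
I = 8.83 * 0.262^2
k^2 = 0.0686
I = 0.6061


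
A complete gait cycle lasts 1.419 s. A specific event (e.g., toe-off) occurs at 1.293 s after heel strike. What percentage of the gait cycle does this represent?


pct = (event_time / cycle_time) * 100
pct = (1.293 / 1.419) * 100
ratio = 0.9112
pct = 91.1205


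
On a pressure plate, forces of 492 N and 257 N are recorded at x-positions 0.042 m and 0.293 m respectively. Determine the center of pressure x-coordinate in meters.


COP_x = (F1*x1 + F2*x2) / (F1 + F2)
COP_x = (492*0.042 + 257*0.293) / (492 + 257)
Numerator = 95.9650
Denominator = 749
COP_x = 0.1281


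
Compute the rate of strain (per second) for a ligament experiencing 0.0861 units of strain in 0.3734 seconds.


strain_rate = delta_strain / delta_t
strain_rate = 0.0861 / 0.3734
strain_rate = 0.2306


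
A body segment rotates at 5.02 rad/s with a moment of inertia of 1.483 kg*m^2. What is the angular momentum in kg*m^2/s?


L = I * omega
L = 1.483 * 5.02
L = 7.4447


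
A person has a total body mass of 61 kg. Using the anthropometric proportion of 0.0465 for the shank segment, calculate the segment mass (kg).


m_segment = body_mass * fraction
m_segment = 61 * 0.0465
m_segment = 2.8365


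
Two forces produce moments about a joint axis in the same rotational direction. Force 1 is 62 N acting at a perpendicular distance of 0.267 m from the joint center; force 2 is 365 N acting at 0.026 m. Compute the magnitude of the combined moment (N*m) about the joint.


M = F1 * d1 + F2 * d2
M = 62 * 0.267 + 365 * 0.026
M = 16.5540 + 9.4900
M = 26.0440


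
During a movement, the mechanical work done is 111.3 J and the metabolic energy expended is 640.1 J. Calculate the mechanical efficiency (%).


eta = (W_mech / E_meta) * 100
eta = (111.3 / 640.1) * 100
ratio = 0.1739
eta = 17.3879


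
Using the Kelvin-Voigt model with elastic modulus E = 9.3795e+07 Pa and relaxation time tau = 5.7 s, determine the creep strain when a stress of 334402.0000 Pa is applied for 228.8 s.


epsilon(t) = (sigma/E) * (1 - exp(-t/tau))
sigma/E = 334402.0000 / 9.3795e+07 = 0.0036
exp(-t/tau) = exp(-228.8 / 5.7) = 3.6920e-18
epsilon = 0.0036 * (1 - 3.6920e-18)
epsilon = 0.0036


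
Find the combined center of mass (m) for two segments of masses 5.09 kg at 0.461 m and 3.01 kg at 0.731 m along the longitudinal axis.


COM = (m1*x1 + m2*x2) / (m1 + m2)
COM = (5.09*0.461 + 3.01*0.731) / (5.09 + 3.01)
Numerator = 4.5468
Denominator = 8.1000
COM = 0.5613


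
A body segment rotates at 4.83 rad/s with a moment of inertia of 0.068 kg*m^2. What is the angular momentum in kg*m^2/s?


L = I * omega
L = 0.068 * 4.83
L = 0.3284


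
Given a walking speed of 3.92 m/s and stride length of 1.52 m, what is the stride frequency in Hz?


f = v / stride_length
f = 3.92 / 1.52
f = 2.5789


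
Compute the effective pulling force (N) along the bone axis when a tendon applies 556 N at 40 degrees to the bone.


F_eff = F_tendon * cos(theta)
theta = 40 deg = 0.6981 rad
cos(theta) = 0.7660
F_eff = 556 * 0.7660
F_eff = 425.9207


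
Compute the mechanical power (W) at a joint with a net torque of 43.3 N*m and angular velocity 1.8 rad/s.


P = M * omega
P = 43.3 * 1.8
P = 77.9400


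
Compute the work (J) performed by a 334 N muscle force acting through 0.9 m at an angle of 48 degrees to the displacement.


W = F * d * cos(theta)
theta = 48 deg = 0.8378 rad
cos(theta) = 0.6691
W = 334 * 0.9 * 0.6691
W = 201.1407


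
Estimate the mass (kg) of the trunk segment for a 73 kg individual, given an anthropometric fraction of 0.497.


m_segment = body_mass * fraction
m_segment = 73 * 0.497
m_segment = 36.2810


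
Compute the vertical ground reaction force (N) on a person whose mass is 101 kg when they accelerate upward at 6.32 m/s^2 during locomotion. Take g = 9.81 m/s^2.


GRF = m * (g + a)
GRF = 101 * (9.81 + 6.32)
GRF = 101 * 16.1300
GRF = 1629.1300


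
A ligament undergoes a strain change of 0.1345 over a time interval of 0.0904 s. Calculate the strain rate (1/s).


strain_rate = delta_strain / delta_t
strain_rate = 0.1345 / 0.0904
strain_rate = 1.4878


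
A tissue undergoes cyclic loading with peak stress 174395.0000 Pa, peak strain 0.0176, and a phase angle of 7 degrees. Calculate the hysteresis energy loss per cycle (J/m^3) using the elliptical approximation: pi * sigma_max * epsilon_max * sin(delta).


E_loss = pi * sigma_max * epsilon_max * sin(delta)
delta = 7 deg = 0.1222 rad
sin(delta) = 0.1219
E_loss = pi * 174395.0000 * 0.0176 * 0.1219
E_loss = 1175.1439


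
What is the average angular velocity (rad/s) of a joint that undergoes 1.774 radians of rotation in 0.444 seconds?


omega = delta_theta / delta_t
omega = 1.774 / 0.444
omega = 3.9955


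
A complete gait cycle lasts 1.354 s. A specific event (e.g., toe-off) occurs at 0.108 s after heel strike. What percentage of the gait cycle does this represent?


pct = (event_time / cycle_time) * 100
pct = (0.108 / 1.354) * 100
ratio = 0.0798
pct = 7.9764


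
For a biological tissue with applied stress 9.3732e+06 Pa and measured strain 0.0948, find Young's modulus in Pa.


E = stress / strain
E = 9.3732e+06 / 0.0948
E = 9.8873e+07


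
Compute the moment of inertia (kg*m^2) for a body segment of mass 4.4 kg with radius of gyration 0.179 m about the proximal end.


I = m * k^2
I = 4.4 * 0.179^2
k^2 = 0.0320
I = 0.1410


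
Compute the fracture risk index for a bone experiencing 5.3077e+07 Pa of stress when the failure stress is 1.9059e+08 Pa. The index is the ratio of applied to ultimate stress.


FRI = applied / ultimate
FRI = 5.3077e+07 / 1.9059e+08
FRI = 0.2785


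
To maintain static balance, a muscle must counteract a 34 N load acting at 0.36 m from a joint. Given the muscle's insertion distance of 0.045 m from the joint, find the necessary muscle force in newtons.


F_muscle = W * d_load / d_muscle
F_muscle = 34 * 0.36 / 0.045
Numerator = 12.2400
F_muscle = 272.0000


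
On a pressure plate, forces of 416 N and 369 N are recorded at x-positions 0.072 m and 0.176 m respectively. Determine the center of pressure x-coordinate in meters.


COP_x = (F1*x1 + F2*x2) / (F1 + F2)
COP_x = (416*0.072 + 369*0.176) / (416 + 369)
Numerator = 94.8960
Denominator = 785
COP_x = 0.1209


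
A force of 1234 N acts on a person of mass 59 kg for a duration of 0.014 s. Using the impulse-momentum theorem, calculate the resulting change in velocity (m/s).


J = F * dt = 1234 * 0.014 = 17.2760 N*s
delta_v = J / m
delta_v = 17.2760 / 59
delta_v = 0.2928


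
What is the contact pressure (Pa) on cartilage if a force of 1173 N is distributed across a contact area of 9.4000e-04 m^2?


P = F / A
P = 1173 / 9.4000e-04
P = 1.2479e+06


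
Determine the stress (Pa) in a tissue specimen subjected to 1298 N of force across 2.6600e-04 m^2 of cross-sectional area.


stress = F / A
stress = 1298 / 2.6600e-04
stress = 4.8797e+06


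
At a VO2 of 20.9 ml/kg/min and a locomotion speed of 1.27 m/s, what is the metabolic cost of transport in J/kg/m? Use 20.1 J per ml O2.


Power per kg = VO2 * 20.1 / 60
Power per kg = 20.9 * 20.1 / 60 = 7.0015 W/kg
Cost = power_per_kg / speed
Cost = 7.0015 / 1.27
Cost = 5.5130


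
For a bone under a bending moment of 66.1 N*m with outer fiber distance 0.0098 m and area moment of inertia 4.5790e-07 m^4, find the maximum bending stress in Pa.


sigma = M * c / I
sigma = 66.1 * 0.0098 / 4.5790e-07
M * c = 0.6478
sigma = 1.4147e+06


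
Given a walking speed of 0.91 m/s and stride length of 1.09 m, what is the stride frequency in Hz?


f = v / stride_length
f = 0.91 / 1.09
f = 0.8349


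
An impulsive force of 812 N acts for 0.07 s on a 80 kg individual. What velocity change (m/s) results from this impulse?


J = F * dt = 812 * 0.07 = 56.8400 N*s
delta_v = J / m
delta_v = 56.8400 / 80
delta_v = 0.7105


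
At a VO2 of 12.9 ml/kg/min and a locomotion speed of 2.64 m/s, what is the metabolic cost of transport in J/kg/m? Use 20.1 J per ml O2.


Power per kg = VO2 * 20.1 / 60
Power per kg = 12.9 * 20.1 / 60 = 4.3215 W/kg
Cost = power_per_kg / speed
Cost = 4.3215 / 2.64
Cost = 1.6369


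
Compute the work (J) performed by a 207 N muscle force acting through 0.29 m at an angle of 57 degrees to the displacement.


W = F * d * cos(theta)
theta = 57 deg = 0.9948 rad
cos(theta) = 0.5446
W = 207 * 0.29 * 0.5446
W = 32.6947


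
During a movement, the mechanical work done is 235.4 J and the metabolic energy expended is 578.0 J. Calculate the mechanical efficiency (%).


eta = (W_mech / E_meta) * 100
eta = (235.4 / 578.0) * 100
ratio = 0.4073
eta = 40.7266


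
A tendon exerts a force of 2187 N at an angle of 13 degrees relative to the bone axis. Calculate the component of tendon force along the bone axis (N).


F_eff = F_tendon * cos(theta)
theta = 13 deg = 0.2269 rad
cos(theta) = 0.9744
F_eff = 2187 * 0.9744
F_eff = 2130.9473


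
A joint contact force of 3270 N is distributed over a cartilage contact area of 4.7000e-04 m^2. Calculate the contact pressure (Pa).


P = F / A
P = 3270 / 4.7000e-04
P = 6.9574e+06


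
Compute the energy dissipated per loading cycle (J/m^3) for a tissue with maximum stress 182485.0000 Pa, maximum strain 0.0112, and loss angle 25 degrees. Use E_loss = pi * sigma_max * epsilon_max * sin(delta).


E_loss = pi * sigma_max * epsilon_max * sin(delta)
delta = 25 deg = 0.4363 rad
sin(delta) = 0.4226
E_loss = pi * 182485.0000 * 0.0112 * 0.4226
E_loss = 2713.5844


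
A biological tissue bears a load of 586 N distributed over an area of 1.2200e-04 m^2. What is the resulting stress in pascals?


stress = F / A
stress = 586 / 1.2200e-04
stress = 4.8033e+06


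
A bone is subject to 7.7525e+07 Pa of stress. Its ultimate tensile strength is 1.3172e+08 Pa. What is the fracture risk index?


FRI = applied / ultimate
FRI = 7.7525e+07 / 1.3172e+08
FRI = 0.5886


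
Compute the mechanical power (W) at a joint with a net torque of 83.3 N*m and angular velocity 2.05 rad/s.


P = M * omega
P = 83.3 * 2.05
P = 170.7650


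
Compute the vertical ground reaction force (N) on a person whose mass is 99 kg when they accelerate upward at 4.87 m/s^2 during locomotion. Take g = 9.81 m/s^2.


GRF = m * (g + a)
GRF = 99 * (9.81 + 4.87)
GRF = 99 * 14.6800
GRF = 1453.3200


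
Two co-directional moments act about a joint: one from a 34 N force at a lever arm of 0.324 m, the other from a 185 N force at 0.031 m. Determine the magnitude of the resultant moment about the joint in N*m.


M = F1 * d1 + F2 * d2
M = 34 * 0.324 + 185 * 0.031
M = 11.0160 + 5.7350
M = 16.7510


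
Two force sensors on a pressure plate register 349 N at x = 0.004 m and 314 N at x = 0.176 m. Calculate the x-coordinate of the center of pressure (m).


COP_x = (F1*x1 + F2*x2) / (F1 + F2)
COP_x = (349*0.004 + 314*0.176) / (349 + 314)
Numerator = 56.6600
Denominator = 663
COP_x = 0.0855


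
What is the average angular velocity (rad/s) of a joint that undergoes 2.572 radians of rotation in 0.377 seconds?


omega = delta_theta / delta_t
omega = 2.572 / 0.377
omega = 6.8223


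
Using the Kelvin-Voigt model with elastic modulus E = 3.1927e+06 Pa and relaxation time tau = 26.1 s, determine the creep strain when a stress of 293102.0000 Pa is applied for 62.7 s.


epsilon(t) = (sigma/E) * (1 - exp(-t/tau))
sigma/E = 293102.0000 / 3.1927e+06 = 0.0918
exp(-t/tau) = exp(-62.7 / 26.1) = 0.0905
epsilon = 0.0918 * (1 - 0.0905)
epsilon = 0.0835


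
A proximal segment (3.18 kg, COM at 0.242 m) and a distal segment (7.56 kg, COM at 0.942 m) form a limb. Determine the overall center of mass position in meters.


COM = (m1*x1 + m2*x2) / (m1 + m2)
COM = (3.18*0.242 + 7.56*0.942) / (3.18 + 7.56)
Numerator = 7.8911
Denominator = 10.7400
COM = 0.7347


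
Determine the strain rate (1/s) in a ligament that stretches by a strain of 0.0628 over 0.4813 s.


strain_rate = delta_strain / delta_t
strain_rate = 0.0628 / 0.4813
strain_rate = 0.1305


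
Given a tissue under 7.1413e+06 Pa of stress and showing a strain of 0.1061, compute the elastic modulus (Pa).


E = stress / strain
E = 7.1413e+06 / 0.1061
E = 6.7307e+07


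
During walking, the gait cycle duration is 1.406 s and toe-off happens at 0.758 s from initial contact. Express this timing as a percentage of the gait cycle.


pct = (event_time / cycle_time) * 100
pct = (0.758 / 1.406) * 100
ratio = 0.5391
pct = 53.9118


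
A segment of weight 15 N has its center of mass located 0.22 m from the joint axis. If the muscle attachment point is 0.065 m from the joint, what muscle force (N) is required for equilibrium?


F_muscle = W * d_load / d_muscle
F_muscle = 15 * 0.22 / 0.065
Numerator = 3.3000
F_muscle = 50.7692


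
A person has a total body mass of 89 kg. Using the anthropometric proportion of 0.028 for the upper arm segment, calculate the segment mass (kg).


m_segment = body_mass * fraction
m_segment = 89 * 0.028
m_segment = 2.4920


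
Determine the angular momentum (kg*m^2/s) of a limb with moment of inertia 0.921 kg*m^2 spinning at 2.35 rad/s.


L = I * omega
L = 0.921 * 2.35
L = 2.1644
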